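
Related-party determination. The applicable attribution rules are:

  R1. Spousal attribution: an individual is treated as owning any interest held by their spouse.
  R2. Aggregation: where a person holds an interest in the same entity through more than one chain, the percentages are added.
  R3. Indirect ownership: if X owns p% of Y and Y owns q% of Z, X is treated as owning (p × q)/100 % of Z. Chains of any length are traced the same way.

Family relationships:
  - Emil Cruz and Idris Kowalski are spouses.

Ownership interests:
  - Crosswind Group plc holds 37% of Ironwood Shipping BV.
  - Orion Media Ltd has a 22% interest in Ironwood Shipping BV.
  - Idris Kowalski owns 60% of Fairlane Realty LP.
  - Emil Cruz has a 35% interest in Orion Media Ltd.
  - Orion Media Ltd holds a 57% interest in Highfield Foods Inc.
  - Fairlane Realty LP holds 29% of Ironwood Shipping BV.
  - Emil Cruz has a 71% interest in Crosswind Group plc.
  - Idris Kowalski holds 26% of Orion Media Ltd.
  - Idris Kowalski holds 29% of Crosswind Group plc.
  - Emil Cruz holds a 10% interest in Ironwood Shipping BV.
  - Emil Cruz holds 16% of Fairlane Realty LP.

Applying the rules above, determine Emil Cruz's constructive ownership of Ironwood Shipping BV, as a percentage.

By spousal attribution (R1), Emil Cruz is treated as also owning Idris Kowalski's interest in Crosswind Group plc, giving 71% + 29% = 100%.
By spousal attribution (R1), Emil Cruz is treated as also owning Idris Kowalski's interest in Fairlane Realty LP, giving 16% + 60% = 76%.
By spousal attribution (R1), Emil Cruz is treated as also owning Idris Kowalski's interest in Orion Media Ltd, giving 35% + 26% = 61%.
Chain via Crosswind Group plc (R3): 100% × 37% = 37% of Ironwood Shipping BV.
Chain via Fairlane Realty LP (R3): 76% × 29% = 22.04% of Ironwood Shipping BV.
Chain via Orion Media Ltd (R3): 61% × 22% = 13.42% of Ironwood Shipping BV.
Direct interest in Ironwood Shipping BV: 10%.
Aggregating (R2): 37% + 22.04% + 13.42% + 10% = 82.46%.

82.46%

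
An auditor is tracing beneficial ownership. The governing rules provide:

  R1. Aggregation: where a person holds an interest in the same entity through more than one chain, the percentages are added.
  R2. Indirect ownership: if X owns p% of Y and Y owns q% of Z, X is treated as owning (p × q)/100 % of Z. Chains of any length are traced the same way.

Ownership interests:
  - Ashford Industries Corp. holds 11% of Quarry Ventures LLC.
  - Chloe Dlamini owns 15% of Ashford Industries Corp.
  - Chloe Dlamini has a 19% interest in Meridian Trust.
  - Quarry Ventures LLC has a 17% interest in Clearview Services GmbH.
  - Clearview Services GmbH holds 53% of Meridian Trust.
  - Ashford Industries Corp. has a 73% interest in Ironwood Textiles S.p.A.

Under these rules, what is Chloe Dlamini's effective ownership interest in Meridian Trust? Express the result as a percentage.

19.148665%

Chain via Ashford Industries Corp. → Quarry Ventures LLC → Clearview Services GmbH (R2): 15% × 11% × 17% × 53% = 0.148665% of Meridian Trust.
Direct interest in Meridian Trust: 19%.
Aggregating (R1): 0.148665% + 19% = 19.148665%.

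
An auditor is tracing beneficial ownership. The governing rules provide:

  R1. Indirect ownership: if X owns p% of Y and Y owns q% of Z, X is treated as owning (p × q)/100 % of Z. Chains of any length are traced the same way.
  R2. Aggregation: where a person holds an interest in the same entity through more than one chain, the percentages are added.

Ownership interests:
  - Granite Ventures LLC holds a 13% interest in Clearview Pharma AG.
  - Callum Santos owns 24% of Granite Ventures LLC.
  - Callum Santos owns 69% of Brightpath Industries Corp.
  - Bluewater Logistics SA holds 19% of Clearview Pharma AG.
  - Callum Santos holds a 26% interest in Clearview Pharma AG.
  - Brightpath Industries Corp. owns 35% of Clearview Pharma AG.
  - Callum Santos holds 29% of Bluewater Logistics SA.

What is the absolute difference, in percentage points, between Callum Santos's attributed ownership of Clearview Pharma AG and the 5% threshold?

53.78

Chain via Brightpath Industries Corp. (R1): 69% × 35% = 24.15% of Clearview Pharma AG.
Chain via Granite Ventures LLC (R1): 24% × 13% = 3.12% of Clearview Pharma AG.
Chain via Bluewater Logistics SA (R1): 29% × 19% = 5.51% of Clearview Pharma AG.
Direct interest in Clearview Pharma AG: 26%.
Aggregating (R2): 24.15% + 3.12% + 5.51% + 26% = 58.78%.
58.78% exceeds the 5% threshold by 53.78 percentage points.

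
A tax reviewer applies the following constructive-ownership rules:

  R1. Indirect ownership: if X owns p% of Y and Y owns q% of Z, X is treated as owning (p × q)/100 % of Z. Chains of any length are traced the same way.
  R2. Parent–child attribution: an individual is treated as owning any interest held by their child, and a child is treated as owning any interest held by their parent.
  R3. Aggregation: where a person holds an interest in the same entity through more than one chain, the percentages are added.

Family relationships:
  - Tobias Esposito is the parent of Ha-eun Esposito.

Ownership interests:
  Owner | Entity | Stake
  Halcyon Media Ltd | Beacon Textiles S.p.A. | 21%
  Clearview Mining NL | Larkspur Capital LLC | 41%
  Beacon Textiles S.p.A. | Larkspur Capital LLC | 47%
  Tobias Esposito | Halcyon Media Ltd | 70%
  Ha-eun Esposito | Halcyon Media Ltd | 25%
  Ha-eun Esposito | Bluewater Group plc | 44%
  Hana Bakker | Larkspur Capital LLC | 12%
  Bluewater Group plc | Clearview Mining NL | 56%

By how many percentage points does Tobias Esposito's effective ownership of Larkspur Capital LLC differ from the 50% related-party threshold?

30.5211

By parent–child attribution (R2), Tobias Esposito is treated as also owning Ha-eun Esposito's interest in Halcyon Media Ltd, giving 70% + 25% = 95%.
By parent–child attribution (R2), Tobias Esposito is treated as owning Ha-eun Esposito's 44% interest in Bluewater Group plc.
Chain via Halcyon Media Ltd → Beacon Textiles S.p.A. (R1): 95% × 21% × 47% = 9.3765% of Larkspur Capital LLC.
Chain via Bluewater Group plc → Clearview Mining NL (R1): 44% × 56% × 41% = 10.1024% of Larkspur Capital LLC.
Aggregating (R3): 9.3765% + 10.1024% = 19.4789%.
19.4789% falls short of the 50% threshold by 30.5211 percentage points.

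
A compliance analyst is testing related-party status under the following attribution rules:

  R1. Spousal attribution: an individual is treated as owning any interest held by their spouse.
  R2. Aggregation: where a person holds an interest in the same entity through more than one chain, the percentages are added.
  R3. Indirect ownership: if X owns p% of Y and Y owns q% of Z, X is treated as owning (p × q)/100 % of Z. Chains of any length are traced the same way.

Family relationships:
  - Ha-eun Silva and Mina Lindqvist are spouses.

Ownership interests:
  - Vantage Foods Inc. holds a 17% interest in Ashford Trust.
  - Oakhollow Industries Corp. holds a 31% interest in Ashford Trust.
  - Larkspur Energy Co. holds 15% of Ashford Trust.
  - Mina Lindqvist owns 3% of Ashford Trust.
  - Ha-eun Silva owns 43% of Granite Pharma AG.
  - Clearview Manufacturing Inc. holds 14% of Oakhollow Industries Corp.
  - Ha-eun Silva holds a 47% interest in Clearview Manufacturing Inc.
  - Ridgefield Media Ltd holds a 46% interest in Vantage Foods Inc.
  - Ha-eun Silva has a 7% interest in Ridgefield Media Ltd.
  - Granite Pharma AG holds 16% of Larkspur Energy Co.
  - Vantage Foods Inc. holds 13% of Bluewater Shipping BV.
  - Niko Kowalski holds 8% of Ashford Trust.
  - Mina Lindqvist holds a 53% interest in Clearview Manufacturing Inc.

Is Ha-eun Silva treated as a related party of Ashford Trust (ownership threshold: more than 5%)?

Yes

By spousal attribution (R1), Ha-eun Silva is treated as also owning Mina Lindqvist's interest in Clearview Manufacturing Inc, giving 47% + 53% = 100%.
By spousal attribution (R1), Ha-eun Silva is treated as owning Mina Lindqvist's 3% interest in Ashford Trust.
Chain via Clearview Manufacturing Inc. → Oakhollow Industries Corp. (R3): 100% × 14% × 31% = 4.34% of Ashford Trust.
Chain via Granite Pharma AG → Larkspur Energy Co. (R3): 43% × 16% × 15% = 1.032% of Ashford Trust.
Chain via Ridgefield Media Ltd → Vantage Foods Inc. (R3): 7% × 46% × 17% = 0.5474% of Ashford Trust.
Direct interest in Ashford Trust: 3%.
Aggregating (R2): 4.34% + 1.032% + 0.5474% + 3% = 8.9194%.
8.9194% exceeds the 5% threshold, so Ha-eun is a related party to Ashford Trust.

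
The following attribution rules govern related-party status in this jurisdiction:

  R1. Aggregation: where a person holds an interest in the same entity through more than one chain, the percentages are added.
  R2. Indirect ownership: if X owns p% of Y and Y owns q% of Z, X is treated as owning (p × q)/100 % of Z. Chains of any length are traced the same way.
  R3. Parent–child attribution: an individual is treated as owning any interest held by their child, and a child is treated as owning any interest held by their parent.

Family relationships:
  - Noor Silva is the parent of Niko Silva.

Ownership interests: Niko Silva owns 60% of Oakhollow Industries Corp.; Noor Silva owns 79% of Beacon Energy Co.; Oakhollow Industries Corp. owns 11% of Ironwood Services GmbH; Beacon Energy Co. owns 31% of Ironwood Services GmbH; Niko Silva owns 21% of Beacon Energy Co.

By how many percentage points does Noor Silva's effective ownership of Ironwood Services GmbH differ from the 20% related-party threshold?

17.6

By parent–child attribution (R3), Noor Silva is treated as also owning Niko Silva's interest in Beacon Energy Co, giving 79% + 21% = 100%.
By parent–child attribution (R3), Noor Silva is treated as owning Niko Silva's 60% interest in Oakhollow Industries Corp.
Chain via Beacon Energy Co. (R2): 100% × 31% = 31% of Ironwood Services GmbH.
Chain via Oakhollow Industries Corp. (R2): 60% × 11% = 6.6% of Ironwood Services GmbH.
Aggregating (R1): 31% + 6.6% = 37.6%.
37.6% exceeds the 20% threshold by 17.6 percentage points.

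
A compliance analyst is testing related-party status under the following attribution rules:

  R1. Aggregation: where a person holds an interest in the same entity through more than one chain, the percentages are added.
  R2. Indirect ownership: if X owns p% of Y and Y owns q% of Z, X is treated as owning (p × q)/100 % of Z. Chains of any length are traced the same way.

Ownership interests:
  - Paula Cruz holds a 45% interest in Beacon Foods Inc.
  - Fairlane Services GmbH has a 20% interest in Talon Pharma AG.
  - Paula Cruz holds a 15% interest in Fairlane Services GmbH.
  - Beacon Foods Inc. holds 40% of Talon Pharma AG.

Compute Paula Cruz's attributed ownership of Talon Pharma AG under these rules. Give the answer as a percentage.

21%

Chain via Fairlane Services GmbH (R2): 15% × 20% = 3% of Talon Pharma AG.
Chain via Beacon Foods Inc. (R2): 45% × 40% = 18% of Talon Pharma AG.
Aggregating (R1): 3% + 18% = 21%.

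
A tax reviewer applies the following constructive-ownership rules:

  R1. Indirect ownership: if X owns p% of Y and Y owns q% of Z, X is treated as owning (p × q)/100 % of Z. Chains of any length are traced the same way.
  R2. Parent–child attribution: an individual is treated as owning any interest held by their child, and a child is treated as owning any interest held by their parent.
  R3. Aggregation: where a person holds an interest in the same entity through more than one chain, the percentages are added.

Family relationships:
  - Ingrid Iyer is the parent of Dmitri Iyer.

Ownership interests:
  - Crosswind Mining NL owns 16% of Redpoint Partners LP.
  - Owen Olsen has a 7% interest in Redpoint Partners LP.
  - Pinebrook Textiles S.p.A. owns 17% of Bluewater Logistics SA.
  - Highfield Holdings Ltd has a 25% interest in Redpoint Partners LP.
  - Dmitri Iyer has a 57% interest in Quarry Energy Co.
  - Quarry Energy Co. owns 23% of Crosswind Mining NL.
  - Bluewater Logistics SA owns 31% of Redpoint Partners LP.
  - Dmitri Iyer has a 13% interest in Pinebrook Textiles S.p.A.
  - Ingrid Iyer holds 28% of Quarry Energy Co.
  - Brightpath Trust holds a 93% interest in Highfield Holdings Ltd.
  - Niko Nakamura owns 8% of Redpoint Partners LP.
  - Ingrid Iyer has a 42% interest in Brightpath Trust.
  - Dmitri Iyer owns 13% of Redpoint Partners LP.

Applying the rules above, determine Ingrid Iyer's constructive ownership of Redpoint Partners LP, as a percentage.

By parent–child attribution (R2), Ingrid Iyer is treated as also owning Dmitri Iyer's interest in Quarry Energy Co, giving 28% + 57% = 85%.
By parent–child attribution (R2), Ingrid Iyer is treated as owning Dmitri Iyer's 13% interest in Pinebrook Textiles S.p.A.
By parent–child attribution (R2), Ingrid Iyer is treated as owning Dmitri Iyer's 13% interest in Redpoint Partners LP.
Chain via Brightpath Trust → Highfield Holdings Ltd (R1): 42% × 93% × 25% = 9.765% of Redpoint Partners LP.
Chain via Quarry Energy Co. → Crosswind Mining NL (R1): 85% × 23% × 16% = 3.128% of Redpoint Partners LP.
Chain via Pinebrook Textiles S.p.A. → Bluewater Logistics SA (R1): 13% × 17% × 31% = 0.6851% of Redpoint Partners LP.
Direct interest in Redpoint Partners LP: 13%.
Aggregating (R3): 9.765% + 3.128% + 0.6851% + 13% = 26.5781%.

26.5781%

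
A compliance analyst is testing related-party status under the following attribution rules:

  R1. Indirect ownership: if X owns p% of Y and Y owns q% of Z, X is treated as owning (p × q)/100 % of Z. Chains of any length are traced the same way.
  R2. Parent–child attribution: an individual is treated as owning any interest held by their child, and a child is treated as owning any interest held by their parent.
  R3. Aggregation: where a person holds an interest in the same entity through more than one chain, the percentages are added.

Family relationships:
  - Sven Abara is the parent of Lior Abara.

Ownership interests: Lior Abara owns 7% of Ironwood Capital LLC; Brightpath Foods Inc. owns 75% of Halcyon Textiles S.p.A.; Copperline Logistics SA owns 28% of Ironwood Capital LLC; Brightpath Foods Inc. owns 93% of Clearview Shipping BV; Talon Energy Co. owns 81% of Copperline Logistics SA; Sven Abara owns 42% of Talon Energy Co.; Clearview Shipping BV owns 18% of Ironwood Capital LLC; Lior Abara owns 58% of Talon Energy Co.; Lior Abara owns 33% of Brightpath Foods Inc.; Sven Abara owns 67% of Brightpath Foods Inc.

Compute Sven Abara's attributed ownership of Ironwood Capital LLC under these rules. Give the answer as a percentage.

46.42%

By parent–child attribution (R2), Sven Abara is treated as also owning Lior Abara's interest in Brightpath Foods Inc, giving 67% + 33% = 100%.
By parent–child attribution (R2), Sven Abara is treated as also owning Lior Abara's interest in Talon Energy Co, giving 42% + 58% = 100%.
By parent–child attribution (R2), Sven Abara is treated as owning Lior Abara's 7% interest in Ironwood Capital LLC.
Chain via Brightpath Foods Inc. → Clearview Shipping BV (R1): 100% × 93% × 18% = 16.74% of Ironwood Capital LLC.
Chain via Talon Energy Co. → Copperline Logistics SA (R1): 100% × 81% × 28% = 22.68% of Ironwood Capital LLC.
Direct interest in Ironwood Capital LLC: 7%.
Aggregating (R3): 16.74% + 22.68% + 7% = 46.42%.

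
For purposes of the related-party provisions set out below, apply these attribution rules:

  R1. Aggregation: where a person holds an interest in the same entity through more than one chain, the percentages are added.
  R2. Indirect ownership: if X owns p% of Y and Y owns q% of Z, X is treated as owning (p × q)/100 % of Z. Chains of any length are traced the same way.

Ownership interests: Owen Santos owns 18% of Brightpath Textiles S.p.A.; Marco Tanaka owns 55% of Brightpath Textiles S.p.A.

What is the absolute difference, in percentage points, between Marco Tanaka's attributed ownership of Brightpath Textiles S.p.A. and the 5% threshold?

50

Direct interest in Brightpath Textiles S.p.A: 55%.
55% exceeds the 5% threshold by 50 percentage points.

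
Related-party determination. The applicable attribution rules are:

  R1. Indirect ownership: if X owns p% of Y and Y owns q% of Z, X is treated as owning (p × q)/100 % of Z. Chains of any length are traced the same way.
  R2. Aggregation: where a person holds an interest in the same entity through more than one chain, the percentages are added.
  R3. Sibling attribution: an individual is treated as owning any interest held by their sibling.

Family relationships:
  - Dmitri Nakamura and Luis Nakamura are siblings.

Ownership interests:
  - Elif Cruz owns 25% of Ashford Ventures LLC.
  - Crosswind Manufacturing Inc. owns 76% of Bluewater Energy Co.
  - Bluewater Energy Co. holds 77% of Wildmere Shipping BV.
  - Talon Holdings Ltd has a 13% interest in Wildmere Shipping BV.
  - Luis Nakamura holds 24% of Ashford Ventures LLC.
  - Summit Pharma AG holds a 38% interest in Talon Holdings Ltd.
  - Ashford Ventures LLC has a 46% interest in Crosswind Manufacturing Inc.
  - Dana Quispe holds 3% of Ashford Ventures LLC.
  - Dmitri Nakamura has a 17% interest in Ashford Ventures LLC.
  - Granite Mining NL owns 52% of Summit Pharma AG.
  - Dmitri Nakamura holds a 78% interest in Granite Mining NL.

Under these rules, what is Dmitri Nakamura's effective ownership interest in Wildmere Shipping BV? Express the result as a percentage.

By sibling attribution (R3), Dmitri Nakamura is treated as also owning Luis Nakamura's interest in Ashford Ventures LLC, giving 17% + 24% = 41%.
Chain via Ashford Ventures LLC → Crosswind Manufacturing Inc. → Bluewater Energy Co. (R1): 41% × 46% × 76% × 77% = 11.036872% of Wildmere Shipping BV.
Chain via Granite Mining NL → Summit Pharma AG → Talon Holdings Ltd (R1): 78% × 52% × 38% × 13% = 2.003664% of Wildmere Shipping BV.
Aggregating (R2): 11.036872% + 2.003664% = 13.040536%.

13.040536%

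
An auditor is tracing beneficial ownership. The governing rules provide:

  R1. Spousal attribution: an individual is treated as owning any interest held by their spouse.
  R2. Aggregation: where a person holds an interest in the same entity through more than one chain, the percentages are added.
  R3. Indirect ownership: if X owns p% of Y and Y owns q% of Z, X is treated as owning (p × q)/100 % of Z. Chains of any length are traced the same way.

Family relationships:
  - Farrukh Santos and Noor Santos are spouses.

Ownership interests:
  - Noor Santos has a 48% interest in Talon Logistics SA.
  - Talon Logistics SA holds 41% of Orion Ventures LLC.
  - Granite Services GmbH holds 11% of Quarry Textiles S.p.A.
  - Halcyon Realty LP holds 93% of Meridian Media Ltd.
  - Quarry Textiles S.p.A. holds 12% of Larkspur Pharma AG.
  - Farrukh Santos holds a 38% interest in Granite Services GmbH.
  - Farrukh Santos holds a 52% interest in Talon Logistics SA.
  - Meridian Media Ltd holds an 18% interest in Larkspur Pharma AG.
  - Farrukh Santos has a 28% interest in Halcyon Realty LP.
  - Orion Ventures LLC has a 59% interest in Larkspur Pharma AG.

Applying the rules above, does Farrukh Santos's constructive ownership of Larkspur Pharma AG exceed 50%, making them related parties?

No

By spousal attribution (R1), Farrukh Santos is treated as also owning Noor Santos's interest in Talon Logistics SA, giving 52% + 48% = 100%.
Chain via Granite Services GmbH → Quarry Textiles S.p.A. (R3): 38% × 11% × 12% = 0.5016% of Larkspur Pharma AG.
Chain via Halcyon Realty LP → Meridian Media Ltd (R3): 28% × 93% × 18% = 4.6872% of Larkspur Pharma AG.
Chain via Talon Logistics SA → Orion Ventures LLC (R3): 100% × 41% × 59% = 24.19% of Larkspur Pharma AG.
Aggregating (R2): 0.5016% + 4.6872% + 24.19% = 29.3788%.
29.3788% does not exceed the 50% threshold, so Farrukh is not a related party to Larkspur Pharma AG.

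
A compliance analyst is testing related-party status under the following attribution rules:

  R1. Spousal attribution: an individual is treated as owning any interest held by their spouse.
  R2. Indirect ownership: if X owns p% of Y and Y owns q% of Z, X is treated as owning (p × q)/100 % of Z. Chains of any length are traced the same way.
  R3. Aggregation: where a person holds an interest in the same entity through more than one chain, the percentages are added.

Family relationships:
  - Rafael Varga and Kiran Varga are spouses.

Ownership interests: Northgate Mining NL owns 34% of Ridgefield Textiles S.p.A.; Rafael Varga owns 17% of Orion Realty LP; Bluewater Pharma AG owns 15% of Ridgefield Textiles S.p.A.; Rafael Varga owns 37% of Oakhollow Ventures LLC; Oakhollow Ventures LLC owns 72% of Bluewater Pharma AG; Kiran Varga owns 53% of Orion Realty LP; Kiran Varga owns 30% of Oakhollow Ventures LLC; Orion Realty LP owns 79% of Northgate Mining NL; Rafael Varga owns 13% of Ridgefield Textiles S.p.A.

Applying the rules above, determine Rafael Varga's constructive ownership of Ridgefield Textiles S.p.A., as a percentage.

By spousal attribution (R1), Rafael Varga is treated as also owning Kiran Varga's interest in Oakhollow Ventures LLC, giving 37% + 30% = 67%.
By spousal attribution (R1), Rafael Varga is treated as also owning Kiran Varga's interest in Orion Realty LP, giving 17% + 53% = 70%.
Chain via Oakhollow Ventures LLC → Bluewater Pharma AG (R2): 67% × 72% × 15% = 7.236% of Ridgefield Textiles S.p.A.
Chain via Orion Realty LP → Northgate Mining NL (R2): 70% × 79% × 34% = 18.802% of Ridgefield Textiles S.p.A.
Direct interest in Ridgefield Textiles S.p.A: 13%.
Aggregating (R3): 7.236% + 18.802% + 13% = 39.038%.

39.038%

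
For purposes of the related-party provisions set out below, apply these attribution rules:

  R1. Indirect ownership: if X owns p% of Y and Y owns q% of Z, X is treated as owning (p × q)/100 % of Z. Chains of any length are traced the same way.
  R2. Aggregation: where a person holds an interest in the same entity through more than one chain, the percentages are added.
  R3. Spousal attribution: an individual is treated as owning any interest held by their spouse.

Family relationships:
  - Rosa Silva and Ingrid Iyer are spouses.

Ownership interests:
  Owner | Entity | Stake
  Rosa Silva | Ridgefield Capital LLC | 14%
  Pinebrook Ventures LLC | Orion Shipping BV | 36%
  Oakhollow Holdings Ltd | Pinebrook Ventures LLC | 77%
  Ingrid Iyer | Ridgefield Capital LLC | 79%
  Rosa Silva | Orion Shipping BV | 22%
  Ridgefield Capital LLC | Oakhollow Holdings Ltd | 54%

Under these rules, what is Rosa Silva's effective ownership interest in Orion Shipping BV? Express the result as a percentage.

By spousal attribution (R3), Rosa Silva is treated as also owning Ingrid Iyer's interest in Ridgefield Capital LLC, giving 14% + 79% = 93%.
Chain via Ridgefield Capital LLC → Oakhollow Holdings Ltd → Pinebrook Ventures LLC (R1): 93% × 54% × 77% × 36% = 13.920984% of Orion Shipping BV.
Direct interest in Orion Shipping BV: 22%.
Aggregating (R2): 13.920984% + 22% = 35.920984%.

35.920984%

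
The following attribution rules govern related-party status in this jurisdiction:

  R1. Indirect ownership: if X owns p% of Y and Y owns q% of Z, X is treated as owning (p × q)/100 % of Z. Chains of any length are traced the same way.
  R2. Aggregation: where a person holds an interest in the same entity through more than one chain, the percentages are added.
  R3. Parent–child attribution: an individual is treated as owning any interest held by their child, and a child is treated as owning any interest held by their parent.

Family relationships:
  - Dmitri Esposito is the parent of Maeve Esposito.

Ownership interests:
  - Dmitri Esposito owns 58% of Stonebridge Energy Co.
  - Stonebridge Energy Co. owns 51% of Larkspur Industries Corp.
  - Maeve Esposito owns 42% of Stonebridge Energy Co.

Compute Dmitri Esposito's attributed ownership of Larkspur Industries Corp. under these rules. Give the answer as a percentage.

By parent–child attribution (R3), Dmitri Esposito is treated as also owning Maeve Esposito's interest in Stonebridge Energy Co, giving 58% + 42% = 100%.
Chain via Stonebridge Energy Co. (R1): 100% × 51% = 51% of Larkspur Industries Corp.

51%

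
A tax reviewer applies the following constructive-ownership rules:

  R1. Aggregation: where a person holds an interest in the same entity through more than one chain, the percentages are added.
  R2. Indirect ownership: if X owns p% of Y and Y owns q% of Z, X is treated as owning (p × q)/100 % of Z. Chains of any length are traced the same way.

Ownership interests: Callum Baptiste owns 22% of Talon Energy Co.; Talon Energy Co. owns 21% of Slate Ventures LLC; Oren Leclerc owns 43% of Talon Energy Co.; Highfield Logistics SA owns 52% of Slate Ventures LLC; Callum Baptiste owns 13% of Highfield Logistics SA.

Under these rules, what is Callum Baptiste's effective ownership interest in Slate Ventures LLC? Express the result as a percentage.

Chain via Highfield Logistics SA (R2): 13% × 52% = 6.76% of Slate Ventures LLC.
Chain via Talon Energy Co. (R2): 22% × 21% = 4.62% of Slate Ventures LLC.
Aggregating (R1): 6.76% + 4.62% = 11.38%.

11.38%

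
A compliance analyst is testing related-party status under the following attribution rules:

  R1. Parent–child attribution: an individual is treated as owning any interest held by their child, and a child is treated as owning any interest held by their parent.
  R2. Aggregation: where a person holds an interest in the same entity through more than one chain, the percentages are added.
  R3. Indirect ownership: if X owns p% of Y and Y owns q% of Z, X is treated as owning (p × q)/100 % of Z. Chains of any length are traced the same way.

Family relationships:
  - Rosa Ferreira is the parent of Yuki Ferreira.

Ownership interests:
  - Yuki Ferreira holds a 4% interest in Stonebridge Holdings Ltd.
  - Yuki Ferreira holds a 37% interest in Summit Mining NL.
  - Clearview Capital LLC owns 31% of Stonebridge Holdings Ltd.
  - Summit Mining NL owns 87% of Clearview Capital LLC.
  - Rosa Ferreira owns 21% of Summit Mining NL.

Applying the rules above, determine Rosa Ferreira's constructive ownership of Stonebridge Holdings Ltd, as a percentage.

By parent–child attribution (R1), Rosa Ferreira is treated as also owning Yuki Ferreira's interest in Summit Mining NL, giving 21% + 37% = 58%.
By parent–child attribution (R1), Rosa Ferreira is treated as owning Yuki Ferreira's 4% interest in Stonebridge Holdings Ltd.
Chain via Summit Mining NL → Clearview Capital LLC (R3): 58% × 87% × 31% = 15.6426% of Stonebridge Holdings Ltd.
Direct interest in Stonebridge Holdings Ltd: 4%.
Aggregating (R2): 15.6426% + 4% = 19.6426%.

19.6426%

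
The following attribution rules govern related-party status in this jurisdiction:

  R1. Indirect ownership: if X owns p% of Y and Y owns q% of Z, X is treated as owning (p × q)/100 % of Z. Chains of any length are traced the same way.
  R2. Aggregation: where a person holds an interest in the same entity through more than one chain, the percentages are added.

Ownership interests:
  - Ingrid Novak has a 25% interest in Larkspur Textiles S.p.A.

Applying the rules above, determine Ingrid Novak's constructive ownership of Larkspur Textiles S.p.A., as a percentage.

Direct interest in Larkspur Textiles S.p.A: 25%.

25%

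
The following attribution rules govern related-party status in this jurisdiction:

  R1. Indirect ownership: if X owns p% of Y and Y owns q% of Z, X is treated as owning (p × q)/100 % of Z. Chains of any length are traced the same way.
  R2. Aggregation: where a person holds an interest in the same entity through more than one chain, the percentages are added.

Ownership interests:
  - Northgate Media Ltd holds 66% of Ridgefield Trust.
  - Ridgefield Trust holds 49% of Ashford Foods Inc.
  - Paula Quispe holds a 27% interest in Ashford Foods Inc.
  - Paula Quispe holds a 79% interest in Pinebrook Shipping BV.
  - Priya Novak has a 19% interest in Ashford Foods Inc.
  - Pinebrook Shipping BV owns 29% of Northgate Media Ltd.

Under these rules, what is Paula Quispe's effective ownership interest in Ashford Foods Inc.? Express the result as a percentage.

34.409094%

Chain via Pinebrook Shipping BV → Northgate Media Ltd → Ridgefield Trust (R1): 79% × 29% × 66% × 49% = 7.409094% of Ashford Foods Inc.
Direct interest in Ashford Foods Inc: 27%.
Aggregating (R2): 7.409094% + 27% = 34.409094%.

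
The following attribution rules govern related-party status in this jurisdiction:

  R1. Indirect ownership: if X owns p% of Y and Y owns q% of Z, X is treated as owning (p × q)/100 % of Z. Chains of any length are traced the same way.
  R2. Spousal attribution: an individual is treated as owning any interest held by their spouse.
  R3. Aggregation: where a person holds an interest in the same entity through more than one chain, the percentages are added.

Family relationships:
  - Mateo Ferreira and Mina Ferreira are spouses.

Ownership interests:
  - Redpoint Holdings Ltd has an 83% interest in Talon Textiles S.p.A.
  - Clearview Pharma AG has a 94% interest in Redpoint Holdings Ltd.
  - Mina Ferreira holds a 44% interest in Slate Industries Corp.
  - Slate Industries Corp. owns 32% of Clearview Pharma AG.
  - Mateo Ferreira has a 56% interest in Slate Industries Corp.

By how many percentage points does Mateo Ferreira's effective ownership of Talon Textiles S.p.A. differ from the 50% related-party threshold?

By spousal attribution (R2), Mateo Ferreira is treated as also owning Mina Ferreira's interest in Slate Industries Corp, giving 56% + 44% = 100%.
Chain via Slate Industries Corp. → Clearview Pharma AG → Redpoint Holdings Ltd (R1): 100% × 32% × 94% × 83% = 24.9664% of Talon Textiles S.p.A.
24.9664% falls short of the 50% threshold by 25.0336 percentage points.

25.0336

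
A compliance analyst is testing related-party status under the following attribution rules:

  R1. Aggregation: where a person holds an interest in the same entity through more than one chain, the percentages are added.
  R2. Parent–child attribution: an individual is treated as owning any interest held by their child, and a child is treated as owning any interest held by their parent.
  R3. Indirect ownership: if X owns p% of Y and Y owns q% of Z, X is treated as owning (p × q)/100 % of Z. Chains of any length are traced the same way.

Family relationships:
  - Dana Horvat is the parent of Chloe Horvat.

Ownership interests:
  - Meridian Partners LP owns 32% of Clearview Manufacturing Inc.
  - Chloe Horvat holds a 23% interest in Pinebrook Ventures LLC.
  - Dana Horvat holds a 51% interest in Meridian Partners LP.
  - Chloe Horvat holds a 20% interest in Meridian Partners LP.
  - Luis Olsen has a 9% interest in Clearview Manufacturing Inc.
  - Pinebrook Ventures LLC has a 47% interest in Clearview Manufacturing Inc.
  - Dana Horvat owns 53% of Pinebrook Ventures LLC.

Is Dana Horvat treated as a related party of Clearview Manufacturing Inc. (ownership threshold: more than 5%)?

Yes

By parent–child attribution (R2), Dana Horvat is treated as also owning Chloe Horvat's interest in Pinebrook Ventures LLC, giving 53% + 23% = 76%.
By parent–child attribution (R2), Dana Horvat is treated as also owning Chloe Horvat's interest in Meridian Partners LP, giving 51% + 20% = 71%.
Chain via Pinebrook Ventures LLC (R3): 76% × 47% = 35.72% of Clearview Manufacturing Inc.
Chain via Meridian Partners LP (R3): 71% × 32% = 22.72% of Clearview Manufacturing Inc.
Aggregating (R1): 35.72% + 22.72% = 58.44%.
58.44% exceeds the 5% threshold, so Dana is a related party to Clearview Manufacturing Inc.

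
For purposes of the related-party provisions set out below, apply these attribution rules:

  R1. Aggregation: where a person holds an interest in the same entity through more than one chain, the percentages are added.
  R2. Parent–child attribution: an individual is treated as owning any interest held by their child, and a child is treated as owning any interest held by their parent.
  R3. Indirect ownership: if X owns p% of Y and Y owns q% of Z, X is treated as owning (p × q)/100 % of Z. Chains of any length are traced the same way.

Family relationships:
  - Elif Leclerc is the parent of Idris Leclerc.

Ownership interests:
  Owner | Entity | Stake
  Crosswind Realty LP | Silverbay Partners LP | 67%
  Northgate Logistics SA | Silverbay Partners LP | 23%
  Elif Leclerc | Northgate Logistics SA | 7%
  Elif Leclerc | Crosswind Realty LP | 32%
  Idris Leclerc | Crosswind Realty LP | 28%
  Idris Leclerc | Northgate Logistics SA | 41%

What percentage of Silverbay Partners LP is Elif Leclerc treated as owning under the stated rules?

51.24%

By parent–child attribution (R2), Elif Leclerc is treated as also owning Idris Leclerc's interest in Northgate Logistics SA, giving 7% + 41% = 48%.
By parent–child attribution (R2), Elif Leclerc is treated as also owning Idris Leclerc's interest in Crosswind Realty LP, giving 32% + 28% = 60%.
Chain via Northgate Logistics SA (R3): 48% × 23% = 11.04% of Silverbay Partners LP.
Chain via Crosswind Realty LP (R3): 60% × 67% = 40.2% of Silverbay Partners LP.
Aggregating (R1): 11.04% + 40.2% = 51.24%.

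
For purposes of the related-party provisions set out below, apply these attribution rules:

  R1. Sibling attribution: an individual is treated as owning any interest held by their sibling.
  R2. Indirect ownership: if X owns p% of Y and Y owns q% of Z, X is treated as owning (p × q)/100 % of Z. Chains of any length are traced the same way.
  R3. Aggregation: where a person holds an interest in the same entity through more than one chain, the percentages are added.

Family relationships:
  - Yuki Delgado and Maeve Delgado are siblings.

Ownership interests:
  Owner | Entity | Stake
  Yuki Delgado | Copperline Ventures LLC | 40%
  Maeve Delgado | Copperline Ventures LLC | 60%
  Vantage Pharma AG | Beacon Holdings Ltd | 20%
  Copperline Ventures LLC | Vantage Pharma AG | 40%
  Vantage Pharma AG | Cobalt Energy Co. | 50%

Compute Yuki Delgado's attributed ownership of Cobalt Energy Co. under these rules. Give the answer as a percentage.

By sibling attribution (R1), Yuki Delgado is treated as also owning Maeve Delgado's interest in Copperline Ventures LLC, giving 40% + 60% = 100%.
Chain via Copperline Ventures LLC → Vantage Pharma AG (R2): 100% × 40% × 50% = 20% of Cobalt Energy Co.

20%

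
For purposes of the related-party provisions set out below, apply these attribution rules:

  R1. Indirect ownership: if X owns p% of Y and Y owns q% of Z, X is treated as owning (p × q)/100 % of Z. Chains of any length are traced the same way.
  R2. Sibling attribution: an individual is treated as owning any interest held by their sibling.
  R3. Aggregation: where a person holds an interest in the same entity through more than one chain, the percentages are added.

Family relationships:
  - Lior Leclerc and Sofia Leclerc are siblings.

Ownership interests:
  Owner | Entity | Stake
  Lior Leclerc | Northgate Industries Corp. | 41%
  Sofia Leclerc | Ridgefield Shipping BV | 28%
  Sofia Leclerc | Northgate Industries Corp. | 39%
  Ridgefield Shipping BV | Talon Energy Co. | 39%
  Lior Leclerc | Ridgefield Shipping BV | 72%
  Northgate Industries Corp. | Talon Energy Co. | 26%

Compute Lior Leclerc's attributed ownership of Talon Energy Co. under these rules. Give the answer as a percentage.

By sibling attribution (R2), Lior Leclerc is treated as also owning Sofia Leclerc's interest in Ridgefield Shipping BV, giving 72% + 28% = 100%.
By sibling attribution (R2), Lior Leclerc is treated as also owning Sofia Leclerc's interest in Northgate Industries Corp, giving 41% + 39% = 80%.
Chain via Ridgefield Shipping BV (R1): 100% × 39% = 39% of Talon Energy Co.
Chain via Northgate Industries Corp. (R1): 80% × 26% = 20.8% of Talon Energy Co.
Aggregating (R3): 39% + 20.8% = 59.8%.

59.8%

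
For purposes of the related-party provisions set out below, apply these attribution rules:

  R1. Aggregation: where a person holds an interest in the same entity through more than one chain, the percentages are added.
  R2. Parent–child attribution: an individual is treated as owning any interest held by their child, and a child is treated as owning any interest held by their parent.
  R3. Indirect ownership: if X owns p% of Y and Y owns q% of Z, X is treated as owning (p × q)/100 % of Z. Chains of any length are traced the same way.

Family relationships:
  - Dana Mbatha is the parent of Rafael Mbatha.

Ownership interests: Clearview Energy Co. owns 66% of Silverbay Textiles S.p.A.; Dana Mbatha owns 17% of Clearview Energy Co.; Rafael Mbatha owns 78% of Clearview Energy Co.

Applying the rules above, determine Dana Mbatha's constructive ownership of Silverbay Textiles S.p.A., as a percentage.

By parent–child attribution (R2), Dana Mbatha is treated as also owning Rafael Mbatha's interest in Clearview Energy Co, giving 17% + 78% = 95%.
Chain via Clearview Energy Co. (R3): 95% × 66% = 62.7% of Silverbay Textiles S.p.A.

62.7%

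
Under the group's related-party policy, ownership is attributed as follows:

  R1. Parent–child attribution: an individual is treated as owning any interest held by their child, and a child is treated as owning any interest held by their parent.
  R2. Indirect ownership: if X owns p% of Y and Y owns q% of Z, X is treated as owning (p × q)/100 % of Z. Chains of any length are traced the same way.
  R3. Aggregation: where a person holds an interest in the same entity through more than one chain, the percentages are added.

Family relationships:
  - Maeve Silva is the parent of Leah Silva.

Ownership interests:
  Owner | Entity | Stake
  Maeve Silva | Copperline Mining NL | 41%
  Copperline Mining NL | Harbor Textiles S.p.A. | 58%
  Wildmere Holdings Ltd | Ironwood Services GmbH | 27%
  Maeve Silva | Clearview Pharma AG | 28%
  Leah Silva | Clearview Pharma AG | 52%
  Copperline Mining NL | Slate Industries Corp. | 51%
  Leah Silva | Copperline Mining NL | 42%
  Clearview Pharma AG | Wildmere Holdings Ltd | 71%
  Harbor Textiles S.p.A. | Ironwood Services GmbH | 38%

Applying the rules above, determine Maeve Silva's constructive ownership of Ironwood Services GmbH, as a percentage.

33.6292%

By parent–child attribution (R1), Maeve Silva is treated as also owning Leah Silva's interest in Copperline Mining NL, giving 41% + 42% = 83%.
By parent–child attribution (R1), Maeve Silva is treated as also owning Leah Silva's interest in Clearview Pharma AG, giving 28% + 52% = 80%.
Chain via Copperline Mining NL → Harbor Textiles S.p.A. (R2): 83% × 58% × 38% = 18.2932% of Ironwood Services GmbH.
Chain via Clearview Pharma AG → Wildmere Holdings Ltd (R2): 80% × 71% × 27% = 15.336% of Ironwood Services GmbH.
Aggregating (R3): 18.2932% + 15.336% = 33.6292%.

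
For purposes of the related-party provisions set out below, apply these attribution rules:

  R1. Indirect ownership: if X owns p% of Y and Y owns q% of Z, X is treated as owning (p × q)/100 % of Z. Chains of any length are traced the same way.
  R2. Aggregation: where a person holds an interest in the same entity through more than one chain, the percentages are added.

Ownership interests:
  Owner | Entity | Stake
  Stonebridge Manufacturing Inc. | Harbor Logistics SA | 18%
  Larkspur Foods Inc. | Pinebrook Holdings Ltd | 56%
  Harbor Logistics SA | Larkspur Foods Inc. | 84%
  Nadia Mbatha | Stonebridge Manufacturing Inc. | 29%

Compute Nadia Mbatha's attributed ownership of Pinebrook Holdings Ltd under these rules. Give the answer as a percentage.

Chain via Stonebridge Manufacturing Inc. → Harbor Logistics SA → Larkspur Foods Inc. (R1): 29% × 18% × 84% × 56% = 2.455488% of Pinebrook Holdings Ltd.

2.455488%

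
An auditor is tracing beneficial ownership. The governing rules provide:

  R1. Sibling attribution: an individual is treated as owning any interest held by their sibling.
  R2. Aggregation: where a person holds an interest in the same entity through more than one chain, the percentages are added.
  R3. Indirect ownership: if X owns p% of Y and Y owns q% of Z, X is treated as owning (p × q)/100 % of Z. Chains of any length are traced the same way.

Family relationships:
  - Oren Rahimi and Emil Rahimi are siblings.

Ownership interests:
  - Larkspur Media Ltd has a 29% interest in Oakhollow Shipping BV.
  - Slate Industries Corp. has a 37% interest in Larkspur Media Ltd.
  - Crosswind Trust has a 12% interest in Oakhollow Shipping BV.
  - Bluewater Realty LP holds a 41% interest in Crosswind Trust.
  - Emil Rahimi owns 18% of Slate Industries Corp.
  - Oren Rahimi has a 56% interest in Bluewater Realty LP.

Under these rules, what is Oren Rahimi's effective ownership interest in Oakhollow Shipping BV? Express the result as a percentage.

4.6866%

By sibling attribution (R1), Oren Rahimi is treated as owning Emil Rahimi's 18% interest in Slate Industries Corp.
Chain via Bluewater Realty LP → Crosswind Trust (R3): 56% × 41% × 12% = 2.7552% of Oakhollow Shipping BV.
Chain via Slate Industries Corp. → Larkspur Media Ltd (R3): 18% × 37% × 29% = 1.9314% of Oakhollow Shipping BV.
Aggregating (R2): 2.7552% + 1.9314% = 4.6866%.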